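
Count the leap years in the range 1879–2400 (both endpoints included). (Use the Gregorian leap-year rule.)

Multiples of 4 in [1879,2400]: 131.
Of those, multiples of 100: 6 (not leap unless ÷400).
Multiples of 400: 2.
Leap years = 131 − 6 + 2 = 127.

127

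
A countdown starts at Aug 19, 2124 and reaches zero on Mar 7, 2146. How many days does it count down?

7870

Aug 19, 2124 → Aug 19, 2125: 365 days.
Aug 19, 2125 → Aug 19, 2126: 365 days.
Aug 19, 2126 → Aug 19, 2127: 365 days.
Aug 19, 2127 → Aug 19, 2128: 366 days (Feb 29, 2128 is in that span).
Aug 19, 2128 → Aug 19, 2129: 365 days.
Aug 19, 2129 → Aug 19, 2130: 365 days.
Aug 19, 2130 → Aug 19, 2131: 365 days.
Aug 19, 2131 → Aug 19, 2132: 366 days (Feb 29, 2132 is in that span).
Aug 19, 2132 → Aug 19, 2133: 365 days.
Aug 19, 2133 → Aug 19, 2134: 365 days.
Aug 19, 2134 → Aug 19, 2135: 365 days.
Aug 19, 2135 → Aug 19, 2136: 366 days (Feb 29, 2136 is in that span).
Aug 19, 2136 → Aug 19, 2137: 365 days.
Aug 19, 2137 → Aug 19, 2138: 365 days.
Aug 19, 2138 → Aug 19, 2139: 365 days.
Aug 19, 2139 → Aug 19, 2140: 366 days (Feb 29, 2140 is in that span).
Aug 19, 2140 → Aug 19, 2141: 365 days.
Aug 19, 2141 → Aug 19, 2142: 365 days.
Aug 19, 2142 → Aug 19, 2143: 365 days.
Aug 19, 2143 → Aug 19, 2144: 366 days (Feb 29, 2144 is in that span).
Aug 19, 2144 → Aug 19, 2145: 365 days.
Aug 19, 2145 → Sep 19, 2145: 31 days (August has 31).
Sep 19, 2145 → Oct 19, 2145: 30 days (September has 30).
Oct 19, 2145 → Nov 19, 2145: 31 days (October has 31).
Nov 19, 2145 → Dec 19, 2145: 30 days (November has 30).
Dec 19, 2145 → Jan 19, 2146: 31 days (December has 31).
Jan 19, 2146 → Feb 19, 2146: 31 days (January has 31).
Feb 19, 2146 → Mar 7, 2146: 16 days.
Total: 7870 days.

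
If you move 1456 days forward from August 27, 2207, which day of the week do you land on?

First find the weekday of Aug 27, 2207. Doomsday rule: the anchor day for the 2200s is Friday. For year 07: 7÷12 = 0 r 7, and 7÷4 = 1, so 0+7+1 = 8.
Friday + 8 ≡ Saturday — that's 2207's doomsday.
In August the doomsday date is Aug 8.
Aug 27 is 19 days after Aug 8; 19 mod 7 = 5, so Saturday + 5 = Thursday.
1456 mod 7 = 0, so 1456 days after a Thursday is Thursday + 0 = Thursday.

Thursday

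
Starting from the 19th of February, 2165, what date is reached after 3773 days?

+365 (one year) → Feb 19, 2166 (3408 left).
+365 (one year) → Feb 19, 2167 (3043 left).
+365 (one year) → Feb 19, 2168 (2678 left).
+366 (one year; includes Feb 29, 2168) → Feb 19, 2169 (2312 left).
+365 (one year) → Feb 19, 2170 (1947 left).
+365 (one year) → Feb 19, 2171 (1582 left).
+365 (one year) → Feb 19, 2172 (1217 left).
+366 (one year; includes Feb 29, 2172) → Feb 19, 2173 (851 left).
+365 (one year) → Feb 19, 2174 (486 left).
+365 (one year) → Feb 19, 2175 (121 left).
Feb has 28 days: +10 → Mar 1, 2175 (111 left).
Mar has 31 days: +31 → Apr 1, 2175 (80 left).
Apr has 30 days: +30 → May 1, 2175 (50 left).
May has 31 days: +31 → Jun 1, 2175 (19 left).
+19 → Jun 20, 2175.

June 20, 2175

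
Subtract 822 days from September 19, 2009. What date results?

−365 (one year) → Sep 19, 2008 (457 left).
−366 (one year; includes Feb 29, 2008) → Sep 19, 2007 (91 left).
−19 → Aug 31, 2007 (end of Aug, 31 days; 72 left).
−31 → Jul 31, 2007 (end of Jul, 31 days; 41 left).
−31 → Jun 30, 2007 (end of Jun, 30 days; 10 left).
−10 → Jun 20, 2007.

June 20, 2007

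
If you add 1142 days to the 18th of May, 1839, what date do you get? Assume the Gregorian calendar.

+366 (one year; includes Feb 29, 1840) → May 18, 1840 (776 left).
+365 (one year) → May 18, 1841 (411 left).
+365 (one year) → May 18, 1842 (46 left).
May has 31 days: +14 → Jun 1, 1842 (32 left).
Jun has 30 days: +30 → Jul 1, 1842 (2 left).
+2 → Jul 3, 1842.

July 3, 1842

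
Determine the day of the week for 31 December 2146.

Doomsday rule: the anchor day for the 2100s is Sunday. For year 46: 46÷12 = 3 r 10, and 10÷4 = 2, so 3+10+2 = 15.
Sunday + 15 ≡ Monday — that's 2146's doomsday.
In December the doomsday date is Dec 12.
Dec 31 is 19 days after Dec 12; 19 mod 7 = 5, so Monday + 5 = Saturday.

Saturday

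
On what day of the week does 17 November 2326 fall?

Wednesday

Doomsday rule: the anchor day for the 2300s is Wednesday. For year 26: 26÷12 = 2 r 2, and 2÷4 = 0, so 2+2+0 = 4.
Wednesday + 4 ≡ Sunday — that's 2326's doomsday.
In November the doomsday date is Nov 7.
Nov 17 is 10 days after Nov 7; 10 mod 7 = 3, so Sunday + 3 = Wednesday.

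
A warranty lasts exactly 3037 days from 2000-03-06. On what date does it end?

+365 (one year) → Mar 6, 2001 (2672 left).
+365 (one year) → Mar 6, 2002 (2307 left).
+365 (one year) → Mar 6, 2003 (1942 left).
+366 (one year; includes Feb 29, 2004) → Mar 6, 2004 (1576 left).
+365 (one year) → Mar 6, 2005 (1211 left).
+365 (one year) → Mar 6, 2006 (846 left).
+365 (one year) → Mar 6, 2007 (481 left).
+366 (one year; includes Feb 29, 2008) → Mar 6, 2008 (115 left).
Mar has 31 days: +26 → Apr 1, 2008 (89 left).
Apr has 30 days: +30 → May 1, 2008 (59 left).
May has 31 days: +31 → Jun 1, 2008 (28 left).
+28 → Jun 29, 2008.

June 29, 2008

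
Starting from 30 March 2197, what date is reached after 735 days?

+365 (one year) → Mar 30, 2198 (370 left).
Mar has 31 days: +2 → Apr 1, 2198 (368 left).
Apr has 30 days: +30 → May 1, 2198 (338 left).
May has 31 days: +31 → Jun 1, 2198 (307 left).
Jun has 30 days: +30 → Jul 1, 2198 (277 left).
Jul has 31 days: +31 → Aug 1, 2198 (246 left).
Aug has 31 days: +31 → Sep 1, 2198 (215 left).
Sep has 30 days: +30 → Oct 1, 2198 (185 left).
Oct has 31 days: +31 → Nov 1, 2198 (154 left).
Nov has 30 days: +30 → Dec 1, 2198 (124 left).
Dec has 31 days: +31 → Jan 1, 2199 (93 left).
Jan has 31 days: +31 → Feb 1, 2199 (62 left).
Feb has 28 days: +28 → Mar 1, 2199 (34 left).
Mar has 31 days: +31 → Apr 1, 2199 (3 left).
+3 → Apr 4, 2199.

April 4, 2199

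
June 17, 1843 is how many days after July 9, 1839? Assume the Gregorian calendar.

Jul 9, 1839 → Jul 9, 1840: 366 days (Feb 29, 1840 is in that span).
Jul 9, 1840 → Jul 9, 1841: 365 days.
Jul 9, 1841 → Jul 9, 1842: 365 days.
Jul 9, 1842 → Aug 9, 1842: 31 days (July has 31).
Aug 9, 1842 → Sep 9, 1842: 31 days (August has 31).
Sep 9, 1842 → Oct 9, 1842: 30 days (September has 30).
Oct 9, 1842 → Nov 9, 1842: 31 days (October has 31).
Nov 9, 1842 → Dec 9, 1842: 30 days (November has 30).
Dec 9, 1842 → Jan 9, 1843: 31 days (December has 31).
Jan 9, 1843 → Feb 9, 1843: 31 days (January has 31).
Feb 9, 1843 → Mar 9, 1843: 28 days (February has 28).
Mar 9, 1843 → Apr 9, 1843: 31 days (March has 31).
Apr 9, 1843 → May 9, 1843: 30 days (April has 30).
May 9, 1843 → Jun 9, 1843: 31 days (May has 31).
Jun 9, 1843 → Jun 17, 1843: 8 days.
Total: 1439 days.

1439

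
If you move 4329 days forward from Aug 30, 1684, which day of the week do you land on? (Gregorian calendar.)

Aug 30, 1684 is a Wednesday.
4329 mod 7 = 3, so 4329 days after a Wednesday is Wednesday + 3 = Saturday.

Saturday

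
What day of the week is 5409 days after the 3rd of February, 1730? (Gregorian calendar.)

First find the weekday of Feb 3, 1730. Doomsday rule: the anchor day for the 1700s is Sunday. For year 30: 30÷12 = 2 r 6, and 6÷4 = 1, so 2+6+1 = 9.
Sunday + 9 ≡ Tuesday — that's 1730's doomsday.
In February the doomsday date is Feb 28 (1730 is not a leap year).
Feb 3 is 25 days before Feb 28; 25 mod 7 = 4, so Tuesday − 4 = Friday.
5409 mod 7 = 5, so 5409 days after a Friday is Friday + 5 = Wednesday.

Wednesday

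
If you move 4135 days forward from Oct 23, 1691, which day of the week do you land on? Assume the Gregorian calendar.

Oct 23, 1691 is a Tuesday.
4135 mod 7 = 5, so 4135 days after a Tuesday is Tuesday + 5 = Sunday.

Sunday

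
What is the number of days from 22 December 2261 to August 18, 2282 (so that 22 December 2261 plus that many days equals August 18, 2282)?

Dec 22, 2261 → Dec 22, 2262: 365 days.
Dec 22, 2262 → Dec 22, 2263: 365 days.
Dec 22, 2263 → Dec 22, 2264: 366 days (Feb 29, 2264 is in that span).
Dec 22, 2264 → Dec 22, 2265: 365 days.
Dec 22, 2265 → Dec 22, 2266: 365 days.
Dec 22, 2266 → Dec 22, 2267: 365 days.
Dec 22, 2267 → Dec 22, 2268: 366 days (Feb 29, 2268 is in that span).
Dec 22, 2268 → Dec 22, 2269: 365 days.
Dec 22, 2269 → Dec 22, 2270: 365 days.
Dec 22, 2270 → Dec 22, 2271: 365 days.
Dec 22, 2271 → Dec 22, 2272: 366 days (Feb 29, 2272 is in that span).
Dec 22, 2272 → Dec 22, 2273: 365 days.
Dec 22, 2273 → Dec 22, 2274: 365 days.
Dec 22, 2274 → Dec 22, 2275: 365 days.
Dec 22, 2275 → Dec 22, 2276: 366 days (Feb 29, 2276 is in that span).
Dec 22, 2276 → Dec 22, 2277: 365 days.
Dec 22, 2277 → Dec 22, 2278: 365 days.
Dec 22, 2278 → Dec 22, 2279: 365 days.
Dec 22, 2279 → Dec 22, 2280: 366 days (Feb 29, 2280 is in that span).
Dec 22, 2280 → Dec 22, 2281: 365 days.
Dec 22, 2281 → Jan 22, 2282: 31 days (December has 31).
Jan 22, 2282 → Feb 22, 2282: 31 days (January has 31).
Feb 22, 2282 → Mar 22, 2282: 28 days (February has 28).
Mar 22, 2282 → Apr 22, 2282: 31 days (March has 31).
Apr 22, 2282 → May 22, 2282: 30 days (April has 30).
May 22, 2282 → Jun 22, 2282: 31 days (May has 31).
Jun 22, 2282 → Jul 22, 2282: 30 days (June has 30).
Jul 22, 2282 → Aug 18, 2282: 27 days.
Total: 7544 days.

7544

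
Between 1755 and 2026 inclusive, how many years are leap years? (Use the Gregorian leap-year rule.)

Multiples of 4 in [1755,2026]: 68.
Of those, multiples of 100: 3 (not leap unless ÷400).
Multiples of 400: 1.
Leap years = 68 − 3 + 1 = 66.

66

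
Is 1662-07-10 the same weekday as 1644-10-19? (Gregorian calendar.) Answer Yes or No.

No

From Oct 19, 1644 to Jul 10, 1662 is 6473 days.
6473 mod 7 = 5, so they are different weekdays.
(Oct 19, 1644 is a Wednesday; Jul 10, 1662 is a Monday.)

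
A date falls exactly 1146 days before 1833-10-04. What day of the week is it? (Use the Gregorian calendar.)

Sunday

Oct 4, 1833 is a Friday.
1146 mod 7 = 5, so 1146 days before a Friday is Friday − 5 = Sunday.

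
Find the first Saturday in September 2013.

September 1, 2013 is a Sunday.
The first Saturday is therefore September 7 (6 days later).

September 7, 2013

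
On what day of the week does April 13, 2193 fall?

January 1, 2193 is a Tuesday.
Jan 1, 2193 → Feb 1, 2193: 31 days (January has 31).
Feb 1, 2193 → Mar 1, 2193: 28 days (February has 28).
Mar 1, 2193 → Apr 1, 2193: 31 days (March has 31).
Apr 1, 2193 → Apr 13, 2193: 12 days.
Total: 102 days.
102 mod 7 = 4, so Tuesday + 4 = Saturday.

Saturday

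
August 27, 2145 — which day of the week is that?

Doomsday rule: the anchor day for the 2100s is Sunday. For year 45: 45÷12 = 3 r 9, and 9÷4 = 2, so 3+9+2 = 14.
Sunday + 14 ≡ Sunday — that's 2145's doomsday.
In August the doomsday date is Aug 8.
Aug 27 is 19 days after Aug 8; 19 mod 7 = 5, so Sunday + 5 = Friday.

Friday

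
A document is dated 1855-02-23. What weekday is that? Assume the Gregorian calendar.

January 1, 1855 is a Monday.
Jan 1, 1855 → Feb 1, 1855: 31 days (January has 31).
Feb 1, 1855 → Feb 23, 1855: 22 days.
Total: 53 days.
53 mod 7 = 4, so Monday + 4 = Friday.

Friday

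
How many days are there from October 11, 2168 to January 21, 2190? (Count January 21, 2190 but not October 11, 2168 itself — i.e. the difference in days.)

7772

Oct 11, 2168 → Oct 11, 2169: 365 days.
Oct 11, 2169 → Oct 11, 2170: 365 days.
Oct 11, 2170 → Oct 11, 2171: 365 days.
Oct 11, 2171 → Oct 11, 2172: 366 days (Feb 29, 2172 is in that span).
Oct 11, 2172 → Oct 11, 2173: 365 days.
Oct 11, 2173 → Oct 11, 2174: 365 days.
Oct 11, 2174 → Oct 11, 2175: 365 days.
Oct 11, 2175 → Oct 11, 2176: 366 days (Feb 29, 2176 is in that span).
Oct 11, 2176 → Oct 11, 2177: 365 days.
Oct 11, 2177 → Oct 11, 2178: 365 days.
Oct 11, 2178 → Oct 11, 2179: 365 days.
Oct 11, 2179 → Oct 11, 2180: 366 days (Feb 29, 2180 is in that span).
Oct 11, 2180 → Oct 11, 2181: 365 days.
Oct 11, 2181 → Oct 11, 2182: 365 days.
Oct 11, 2182 → Oct 11, 2183: 365 days.
Oct 11, 2183 → Oct 11, 2184: 366 days (Feb 29, 2184 is in that span).
Oct 11, 2184 → Oct 11, 2185: 365 days.
Oct 11, 2185 → Oct 11, 2186: 365 days.
Oct 11, 2186 → Oct 11, 2187: 365 days.
Oct 11, 2187 → Oct 11, 2188: 366 days (Feb 29, 2188 is in that span).
Oct 11, 2188 → Oct 11, 2189: 365 days.
Oct 11, 2189 → Nov 11, 2189: 31 days (October has 31).
Nov 11, 2189 → Dec 11, 2189: 30 days (November has 30).
Dec 11, 2189 → Jan 11, 2190: 31 days (December has 31).
Jan 11, 2190 → Jan 21, 2190: 10 days.
Total: 7772 days.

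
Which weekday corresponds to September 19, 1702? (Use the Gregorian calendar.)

Tuesday

Doomsday rule: the anchor day for the 1700s is Sunday. For year 02: 2÷12 = 0 r 2, and 2÷4 = 0, so 0+2+0 = 2.
Sunday + 2 ≡ Tuesday — that's 1702's doomsday.
In September the doomsday date is Sep 5.
Sep 19 is 14 days after Sep 5; 14 mod 7 = 0, so Tuesday + 0 = Tuesday.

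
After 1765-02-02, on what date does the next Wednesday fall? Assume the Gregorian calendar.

February 6, 1765

Feb 2, 1765 is a Saturday.
From Saturday to the next Wednesday is 4 days.
Feb 2, 1765 + 4 = Feb 6, 1765.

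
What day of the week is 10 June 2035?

Sunday

Doomsday rule: the anchor day for the 2000s is Tuesday. For year 35: 35÷12 = 2 r 11, and 11÷4 = 2, so 2+11+2 = 15.
Tuesday + 15 ≡ Wednesday — that's 2035's doomsday.
In June the doomsday date is Jun 6.
Jun 10 is 4 days after Jun 6; 4 mod 7 = 4, so Wednesday + 4 = Sunday.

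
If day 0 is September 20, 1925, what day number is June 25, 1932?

2470

Sep 20, 1925 → Sep 20, 1926: 365 days.
Sep 20, 1926 → Sep 20, 1927: 365 days.
Sep 20, 1927 → Sep 20, 1928: 366 days (Feb 29, 1928 is in that span).
Sep 20, 1928 → Sep 20, 1929: 365 days.
Sep 20, 1929 → Sep 20, 1930: 365 days.
Sep 20, 1930 → Sep 20, 1931: 365 days.
Sep 20, 1931 → Oct 20, 1931: 30 days (September has 30).
Oct 20, 1931 → Nov 20, 1931: 31 days (October has 31).
Nov 20, 1931 → Dec 20, 1931: 30 days (November has 30).
Dec 20, 1931 → Jan 20, 1932: 31 days (December has 31).
Jan 20, 1932 → Feb 20, 1932: 31 days (January has 31).
Feb 20, 1932 → Mar 20, 1932: 29 days (February has 29).
Mar 20, 1932 → Apr 20, 1932: 31 days (March has 31).
Apr 20, 1932 → May 20, 1932: 30 days (April has 30).
May 20, 1932 → Jun 20, 1932: 31 days (May has 31).
Jun 20, 1932 → Jun 25, 1932: 5 days.
Total: 2470 days.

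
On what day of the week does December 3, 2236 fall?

Doomsday rule: the anchor day for the 2200s is Friday. For year 36: 36÷12 = 3 r 0, and 0÷4 = 0, so 3+0+0 = 3.
Friday + 3 ≡ Monday — that's 2236's doomsday.
In December the doomsday date is Dec 12.
Dec 3 is 9 days before Dec 12; 9 mod 7 = 2, so Monday − 2 = Saturday.

Saturday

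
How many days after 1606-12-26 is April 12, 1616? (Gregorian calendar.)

Dec 26, 1606 → Dec 26, 1607: 365 days.
Dec 26, 1607 → Dec 26, 1608: 366 days (Feb 29, 1608 is in that span).
Dec 26, 1608 → Dec 26, 1609: 365 days.
Dec 26, 1609 → Dec 26, 1610: 365 days.
Dec 26, 1610 → Dec 26, 1611: 365 days.
Dec 26, 1611 → Dec 26, 1612: 366 days (Feb 29, 1612 is in that span).
Dec 26, 1612 → Dec 26, 1613: 365 days.
Dec 26, 1613 → Dec 26, 1614: 365 days.
Dec 26, 1614 → Dec 26, 1615: 365 days.
Dec 26, 1615 → Jan 26, 1616: 31 days (December has 31).
Jan 26, 1616 → Feb 26, 1616: 31 days (January has 31).
Feb 26, 1616 → Mar 26, 1616: 29 days (February has 29).
Mar 26, 1616 → Apr 12, 1616: 17 days.
Total: 3395 days.

3395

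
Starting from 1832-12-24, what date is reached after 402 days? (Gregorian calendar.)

January 30, 1834

+365 (one year) → Dec 24, 1833 (37 left).
Dec has 31 days: +8 → Jan 1, 1834 (29 left).
+29 → Jan 30, 1834.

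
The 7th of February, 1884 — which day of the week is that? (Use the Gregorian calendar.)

Thursday

Doomsday rule: the anchor day for the 1800s is Friday. For year 84: 84÷12 = 7 r 0, and 0÷4 = 0, so 7+0+0 = 7.
Friday + 7 ≡ Friday — that's 1884's doomsday.
In February the doomsday date is Feb 29 (1884 is a leap year (divisible by 4)).
Feb 7 is 22 days before Feb 29; 22 mod 7 = 1, so Friday − 1 = Thursday.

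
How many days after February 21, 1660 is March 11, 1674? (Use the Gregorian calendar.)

5132

Feb 21, 1660 → Feb 21, 1661: 366 days (Feb 29, 1660 is in that span).
Feb 21, 1661 → Feb 21, 1662: 365 days.
Feb 21, 1662 → Feb 21, 1663: 365 days.
Feb 21, 1663 → Feb 21, 1664: 365 days.
Feb 21, 1664 → Feb 21, 1665: 366 days (Feb 29, 1664 is in that span).
Feb 21, 1665 → Feb 21, 1666: 365 days.
Feb 21, 1666 → Feb 21, 1667: 365 days.
Feb 21, 1667 → Feb 21, 1668: 365 days.
Feb 21, 1668 → Feb 21, 1669: 366 days (Feb 29, 1668 is in that span).
Feb 21, 1669 → Feb 21, 1670: 365 days.
Feb 21, 1670 → Feb 21, 1671: 365 days.
Feb 21, 1671 → Feb 21, 1672: 365 days.
Feb 21, 1672 → Feb 21, 1673: 366 days (Feb 29, 1672 is in that span).
Feb 21, 1673 → Mar 21, 1673: 28 days (February has 28).
Mar 21, 1673 → Apr 21, 1673: 31 days (March has 31).
Apr 21, 1673 → May 21, 1673: 30 days (April has 30).
May 21, 1673 → Jun 21, 1673: 31 days (May has 31).
Jun 21, 1673 → Jul 21, 1673: 30 days (June has 30).
Jul 21, 1673 → Aug 21, 1673: 31 days (July has 31).
Aug 21, 1673 → Sep 21, 1673: 31 days (August has 31).
Sep 21, 1673 → Oct 21, 1673: 30 days (September has 30).
Oct 21, 1673 → Nov 21, 1673: 31 days (October has 31).
Nov 21, 1673 → Dec 21, 1673: 30 days (November has 30).
Dec 21, 1673 → Jan 21, 1674: 31 days (December has 31).
Jan 21, 1674 → Feb 21, 1674: 31 days (January has 31).
Feb 21, 1674 → Mar 11, 1674: 18 days.
Total: 5132 days.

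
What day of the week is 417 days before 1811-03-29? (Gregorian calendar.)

Monday

Mar 29, 1811 is a Friday.
417 mod 7 = 4, so 417 days before a Friday is Friday − 4 = Monday.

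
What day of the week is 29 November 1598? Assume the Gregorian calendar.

Sunday

Doomsday rule: the anchor day for the 1500s is Wednesday. For year 98: 98÷12 = 8 r 2, and 2÷4 = 0, so 8+2+0 = 10.
Wednesday + 10 ≡ Saturday — that's 1598's doomsday.
In November the doomsday date is Nov 7.
Nov 29 is 22 days after Nov 7; 22 mod 7 = 1, so Saturday + 1 = Sunday.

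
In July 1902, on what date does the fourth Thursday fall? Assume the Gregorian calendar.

July 1, 1902 is a Tuesday.
The first Thursday is therefore July 3 (2 days later).
The fourth Thursday is 3 + 3×7 = July 24.

July 24, 1902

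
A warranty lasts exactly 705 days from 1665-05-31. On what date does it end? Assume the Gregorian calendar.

+365 (one year) → May 31, 1666 (340 left).
May has 31 days: +1 → Jun 1, 1666 (339 left).
Jun has 30 days: +30 → Jul 1, 1666 (309 left).
Jul has 31 days: +31 → Aug 1, 1666 (278 left).
Aug has 31 days: +31 → Sep 1, 1666 (247 left).
Sep has 30 days: +30 → Oct 1, 1666 (217 left).
Oct has 31 days: +31 → Nov 1, 1666 (186 left).
Nov has 30 days: +30 → Dec 1, 1666 (156 left).
Dec has 31 days: +31 → Jan 1, 1667 (125 left).
Jan has 31 days: +31 → Feb 1, 1667 (94 left).
Feb has 28 days: +28 → Mar 1, 1667 (66 left).
Mar has 31 days: +31 → Apr 1, 1667 (35 left).
Apr has 30 days: +30 → May 1, 1667 (5 left).
+5 → May 6, 1667.

May 6, 1667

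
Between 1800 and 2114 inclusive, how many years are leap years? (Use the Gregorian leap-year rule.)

76

Multiples of 4 in [1800,2114]: 79.
Of those, multiples of 100: 4 (not leap unless ÷400).
Multiples of 400: 1.
Leap years = 79 − 4 + 1 = 76.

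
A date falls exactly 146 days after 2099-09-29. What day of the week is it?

Monday

First find the weekday of Sep 29, 2099. Doomsday rule: the anchor day for the 2000s is Tuesday. For year 99: 99÷12 = 8 r 3, and 3÷4 = 0, so 8+3+0 = 11.
Tuesday + 11 ≡ Saturday — that's 2099's doomsday.
In September the doomsday date is Sep 5.
Sep 29 is 24 days after Sep 5; 24 mod 7 = 3, so Saturday + 3 = Tuesday.
146 mod 7 = 6, so 146 days after a Tuesday is Tuesday + 6 = Monday.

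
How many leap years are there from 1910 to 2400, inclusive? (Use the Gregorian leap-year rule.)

120

Multiples of 4 in [1910,2400]: 123.
Of those, multiples of 100: 5 (not leap unless ÷400).
Multiples of 400: 2.
Leap years = 123 − 5 + 2 = 120.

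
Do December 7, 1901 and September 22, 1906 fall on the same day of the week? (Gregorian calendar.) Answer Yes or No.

From Dec 7, 1901 to Sep 22, 1906 is 1750 days.
1750 mod 7 = 0, so they are the same weekday.
(Dec 7, 1901 is a Saturday; Sep 22, 1906 is a Saturday.)

Yes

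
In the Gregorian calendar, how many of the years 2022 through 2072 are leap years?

13

Multiples of 4 in [2022,2072]: 13.
Of those, multiples of 100: 0 (not leap unless ÷400).
Multiples of 400: 0.
Leap years = 13 − 0 + 0 = 13.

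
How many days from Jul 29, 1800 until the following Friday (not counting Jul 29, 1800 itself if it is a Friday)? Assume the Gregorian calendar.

3

Jul 29, 1800 is a Tuesday.
From Tuesday to the next Friday is 3 days.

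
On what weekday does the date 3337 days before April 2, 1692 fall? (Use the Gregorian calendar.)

First find the weekday of Apr 2, 1692. Doomsday rule: the anchor day for the 1600s is Tuesday. For year 92: 92÷12 = 7 r 8, and 8÷4 = 2, so 7+8+2 = 17.
Tuesday + 17 ≡ Friday — that's 1692's doomsday.
In April the doomsday date is Apr 4.
Apr 2 is 2 days before Apr 4; 2 mod 7 = 2, so Friday − 2 = Wednesday.
3337 mod 7 = 5, so 3337 days before a Wednesday is Wednesday − 5 = Friday.

Friday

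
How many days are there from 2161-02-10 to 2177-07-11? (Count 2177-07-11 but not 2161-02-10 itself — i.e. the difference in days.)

Feb 10, 2161 → Feb 10, 2162: 365 days.
Feb 10, 2162 → Feb 10, 2163: 365 days.
Feb 10, 2163 → Feb 10, 2164: 365 days.
Feb 10, 2164 → Feb 10, 2165: 366 days (Feb 29, 2164 is in that span).
Feb 10, 2165 → Feb 10, 2166: 365 days.
Feb 10, 2166 → Feb 10, 2167: 365 days.
Feb 10, 2167 → Feb 10, 2168: 365 days.
Feb 10, 2168 → Feb 10, 2169: 366 days (Feb 29, 2168 is in that span).
Feb 10, 2169 → Feb 10, 2170: 365 days.
Feb 10, 2170 → Feb 10, 2171: 365 days.
Feb 10, 2171 → Feb 10, 2172: 365 days.
Feb 10, 2172 → Feb 10, 2173: 366 days (Feb 29, 2172 is in that span).
Feb 10, 2173 → Feb 10, 2174: 365 days.
Feb 10, 2174 → Feb 10, 2175: 365 days.
Feb 10, 2175 → Feb 10, 2176: 365 days.
Feb 10, 2176 → Feb 10, 2177: 366 days (Feb 29, 2176 is in that span).
Feb 10, 2177 → Mar 10, 2177: 28 days (February has 28).
Mar 10, 2177 → Apr 10, 2177: 31 days (March has 31).
Apr 10, 2177 → May 10, 2177: 30 days (April has 30).
May 10, 2177 → Jun 10, 2177: 31 days (May has 31).
Jun 10, 2177 → Jul 10, 2177: 30 days (June has 30).
Jul 10, 2177 → Jul 11, 2177: 1 days.
Total: 5995 days.

5995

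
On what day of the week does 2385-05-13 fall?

Doomsday rule: the anchor day for the 2300s is Wednesday. For year 85: 85÷12 = 7 r 1, and 1÷4 = 0, so 7+1+0 = 8.
Wednesday + 8 ≡ Thursday — that's 2385's doomsday.
In May the doomsday date is May 9.
May 13 is 4 days after May 9; 4 mod 7 = 4, so Thursday + 4 = Monday.

Monday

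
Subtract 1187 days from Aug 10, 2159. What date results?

−365 (one year) → Aug 10, 2158 (822 left).
−365 (one year) → Aug 10, 2157 (457 left).
−365 (one year) → Aug 10, 2156 (92 left).
−10 → Jul 31, 2156 (end of Jul, 31 days; 82 left).
−31 → Jun 30, 2156 (end of Jun, 30 days; 51 left).
−30 → May 31, 2156 (end of May, 31 days; 21 left).
−21 → May 10, 2156.

May 10, 2156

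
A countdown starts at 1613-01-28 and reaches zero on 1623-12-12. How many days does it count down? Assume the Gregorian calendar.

Jan 28, 1613 → Jan 28, 1614: 365 days.
Jan 28, 1614 → Jan 28, 1615: 365 days.
Jan 28, 1615 → Jan 28, 1616: 365 days.
Jan 28, 1616 → Jan 28, 1617: 366 days (Feb 29, 1616 is in that span).
Jan 28, 1617 → Jan 28, 1618: 365 days.
Jan 28, 1618 → Jan 28, 1619: 365 days.
Jan 28, 1619 → Jan 28, 1620: 365 days.
Jan 28, 1620 → Jan 28, 1621: 366 days (Feb 29, 1620 is in that span).
Jan 28, 1621 → Jan 28, 1622: 365 days.
Jan 28, 1622 → Jan 28, 1623: 365 days.
Jan 28, 1623 → Feb 28, 1623: 31 days (January has 31).
Feb 28, 1623 → Mar 28, 1623: 28 days (February has 28).
Mar 28, 1623 → Apr 28, 1623: 31 days (March has 31).
Apr 28, 1623 → May 28, 1623: 30 days (April has 30).
May 28, 1623 → Jun 28, 1623: 31 days (May has 31).
Jun 28, 1623 → Jul 28, 1623: 30 days (June has 30).
Jul 28, 1623 → Aug 28, 1623: 31 days (July has 31).
Aug 28, 1623 → Sep 28, 1623: 31 days (August has 31).
Sep 28, 1623 → Oct 28, 1623: 30 days (September has 30).
Oct 28, 1623 → Nov 28, 1623: 31 days (October has 31).
Nov 28, 1623 → Dec 12, 1623: 14 days.
Total: 3970 days.

3970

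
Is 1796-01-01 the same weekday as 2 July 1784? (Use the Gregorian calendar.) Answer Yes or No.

Yes

From Jul 2, 1784 to Jan 1, 1796 is 4200 days.
4200 mod 7 = 0, so they are the same weekday.
(Jul 2, 1784 is a Friday; Jan 1, 1796 is a Friday.)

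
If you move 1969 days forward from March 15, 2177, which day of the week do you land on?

Monday

First find the weekday of Mar 15, 2177. Doomsday rule: the anchor day for the 2100s is Sunday. For year 77: 77÷12 = 6 r 5, and 5÷4 = 1, so 6+5+1 = 12.
Sunday + 12 ≡ Friday — that's 2177's doomsday.
In March the doomsday date is Mar 14.
Mar 15 is 1 day after Mar 14; 1 mod 7 = 1, so Friday + 1 = Saturday.
1969 mod 7 = 2, so 1969 days after a Saturday is Saturday + 2 = Monday.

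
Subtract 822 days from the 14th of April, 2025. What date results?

−365 (one year) → Apr 14, 2024 (457 left).
−366 (one year; includes Feb 29, 2024) → Apr 14, 2023 (91 left).
−14 → Mar 31, 2023 (end of Mar, 31 days; 77 left).
−31 → Feb 28, 2023 (end of Feb, 28 days; 46 left).
−28 → Jan 31, 2023 (end of Jan, 31 days; 18 left).
−18 → Jan 13, 2023.

January 13, 2023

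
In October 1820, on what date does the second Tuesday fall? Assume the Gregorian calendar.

October 10, 1820

October 1, 1820 is a Sunday.
The first Tuesday is therefore October 3 (2 days later).
The second Tuesday is 3 + 1×7 = October 10.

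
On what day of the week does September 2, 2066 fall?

Thursday

Doomsday rule: the anchor day for the 2000s is Tuesday. For year 66: 66÷12 = 5 r 6, and 6÷4 = 1, so 5+6+1 = 12.
Tuesday + 12 ≡ Sunday — that's 2066's doomsday.
In September the doomsday date is Sep 5.
Sep 2 is 3 days before Sep 5; 3 mod 7 = 3, so Sunday − 3 = Thursday.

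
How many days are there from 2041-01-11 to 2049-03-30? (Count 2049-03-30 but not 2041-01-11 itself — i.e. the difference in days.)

Jan 11, 2041 → Jan 11, 2042: 365 days.
Jan 11, 2042 → Jan 11, 2043: 365 days.
Jan 11, 2043 → Jan 11, 2044: 365 days.
Jan 11, 2044 → Jan 11, 2045: 366 days (Feb 29, 2044 is in that span).
Jan 11, 2045 → Jan 11, 2046: 365 days.
Jan 11, 2046 → Jan 11, 2047: 365 days.
Jan 11, 2047 → Jan 11, 2048: 365 days.
Jan 11, 2048 → Jan 11, 2049: 366 days (Feb 29, 2048 is in that span).
Jan 11, 2049 → Feb 11, 2049: 31 days (January has 31).
Feb 11, 2049 → Mar 11, 2049: 28 days (February has 28).
Mar 11, 2049 → Mar 30, 2049: 19 days.
Total: 3000 days.

3000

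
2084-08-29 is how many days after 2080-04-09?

1603

Apr 9, 2080 → Apr 9, 2081: 365 days.
Apr 9, 2081 → Apr 9, 2082: 365 days.
Apr 9, 2082 → Apr 9, 2083: 365 days.
Apr 9, 2083 → Apr 9, 2084: 366 days (Feb 29, 2084 is in that span).
Apr 9, 2084 → May 9, 2084: 30 days (April has 30).
May 9, 2084 → Jun 9, 2084: 31 days (May has 31).
Jun 9, 2084 → Jul 9, 2084: 30 days (June has 30).
Jul 9, 2084 → Aug 9, 2084: 31 days (July has 31).
Aug 9, 2084 → Aug 29, 2084: 20 days.
Total: 1603 days.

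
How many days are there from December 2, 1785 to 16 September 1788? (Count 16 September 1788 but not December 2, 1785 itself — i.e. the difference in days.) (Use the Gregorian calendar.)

Dec 2, 1785 → Dec 2, 1786: 365 days.
Dec 2, 1786 → Dec 2, 1787: 365 days.
Dec 2, 1787 → Jan 2, 1788: 31 days (December has 31).
Jan 2, 1788 → Feb 2, 1788: 31 days (January has 31).
Feb 2, 1788 → Mar 2, 1788: 29 days (February has 29).
Mar 2, 1788 → Apr 2, 1788: 31 days (March has 31).
Apr 2, 1788 → May 2, 1788: 30 days (April has 30).
May 2, 1788 → Jun 2, 1788: 31 days (May has 31).
Jun 2, 1788 → Jul 2, 1788: 30 days (June has 30).
Jul 2, 1788 → Aug 2, 1788: 31 days (July has 31).
Aug 2, 1788 → Sep 2, 1788: 31 days (August has 31).
Sep 2, 1788 → Sep 16, 1788: 14 days.
Total: 1019 days.

1019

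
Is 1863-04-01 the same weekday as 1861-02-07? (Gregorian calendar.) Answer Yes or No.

From Feb 7, 1861 to Apr 1, 1863 is 783 days.
783 mod 7 = 6, so they are different weekdays.
(Feb 7, 1861 is a Thursday; Apr 1, 1863 is a Wednesday.)

No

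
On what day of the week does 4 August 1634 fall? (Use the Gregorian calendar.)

Doomsday rule: the anchor day for the 1600s is Tuesday. For year 34: 34÷12 = 2 r 10, and 10÷4 = 2, so 2+10+2 = 14.
Tuesday + 14 ≡ Tuesday — that's 1634's doomsday.
In August the doomsday date is Aug 8.
Aug 4 is 4 days before Aug 8; 4 mod 7 = 4, so Tuesday − 4 = Friday.

Friday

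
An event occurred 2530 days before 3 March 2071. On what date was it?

−365 (one year) → Mar 3, 2070 (2165 left).
−365 (one year) → Mar 3, 2069 (1800 left).
−365 (one year) → Mar 3, 2068 (1435 left).
−366 (one year; includes Feb 29, 2068) → Mar 3, 2067 (1069 left).
−365 (one year) → Mar 3, 2066 (704 left).
−365 (one year) → Mar 3, 2065 (339 left).
−3 → Feb 28, 2065 (end of Feb, 28 days; 336 left).
−28 → Jan 31, 2065 (end of Jan, 31 days; 308 left).
−31 → Dec 31, 2064 (end of Dec, 31 days; 277 left).
−31 → Nov 30, 2064 (end of Nov, 30 days; 246 left).
−30 → Oct 31, 2064 (end of Oct, 31 days; 216 left).
−31 → Sep 30, 2064 (end of Sep, 30 days; 185 left).
−30 → Aug 31, 2064 (end of Aug, 31 days; 155 left).
−31 → Jul 31, 2064 (end of Jul, 31 days; 124 left).
−31 → Jun 30, 2064 (end of Jun, 30 days; 93 left).
−30 → May 31, 2064 (end of May, 31 days; 63 left).
−31 → Apr 30, 2064 (end of Apr, 30 days; 32 left).
−30 → Mar 31, 2064 (end of Mar, 31 days; 2 left).
−2 → Mar 29, 2064.

March 29, 2064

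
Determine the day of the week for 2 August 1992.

Doomsday rule: the anchor day for the 1900s is Wednesday. For year 92: 92÷12 = 7 r 8, and 8÷4 = 2, so 7+8+2 = 17.
Wednesday + 17 ≡ Saturday — that's 1992's doomsday.
In August the doomsday date is Aug 8.
Aug 2 is 6 days before Aug 8; 6 mod 7 = 6, so Saturday − 6 = Sunday.

Sunday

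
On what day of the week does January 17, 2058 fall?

Thursday

January 1, 2058 is a Tuesday.
Jan 1, 2058 → Jan 17, 2058: 16 days.
Total: 16 days.
16 mod 7 = 2, so Tuesday + 2 = Thursday.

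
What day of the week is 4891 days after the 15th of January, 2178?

First find the weekday of Jan 15, 2178. Doomsday rule: the anchor day for the 2100s is Sunday. For year 78: 78÷12 = 6 r 6, and 6÷4 = 1, so 6+6+1 = 13.
Sunday + 13 ≡ Saturday — that's 2178's doomsday.
In January the doomsday date is Jan 3 (2178 is not a leap year).
Jan 15 is 12 days after Jan 3; 12 mod 7 = 5, so Saturday + 5 = Thursday.
4891 mod 7 = 5, so 4891 days after a Thursday is Thursday + 5 = Tuesday.

Tuesday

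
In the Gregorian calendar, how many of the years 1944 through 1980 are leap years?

Multiples of 4 in [1944,1980]: 10.
Of those, multiples of 100: 0 (not leap unless ÷400).
Multiples of 400: 0.
Leap years = 10 − 0 + 0 = 10.

10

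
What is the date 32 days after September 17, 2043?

October 19, 2043

Sep has 30 days: +14 → Oct 1, 2043 (18 left).
+18 → Oct 19, 2043.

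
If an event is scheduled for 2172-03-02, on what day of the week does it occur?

Doomsday rule: the anchor day for the 2100s is Sunday. For year 72: 72÷12 = 6 r 0, and 0÷4 = 0, so 6+0+0 = 6.
Sunday + 6 ≡ Saturday — that's 2172's doomsday.
In March the doomsday date is Mar 14.
Mar 2 is 12 days before Mar 14; 12 mod 7 = 5, so Saturday − 5 = Monday.

Monday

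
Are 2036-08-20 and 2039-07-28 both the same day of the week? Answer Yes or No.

No

From Aug 20, 2036 to Jul 28, 2039 is 1072 days.
1072 mod 7 = 1, so they are different weekdays.
(Aug 20, 2036 is a Wednesday; Jul 28, 2039 is a Thursday.)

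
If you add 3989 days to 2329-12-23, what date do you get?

+365 (one year) → Dec 23, 2330 (3624 left).
+365 (one year) → Dec 23, 2331 (3259 left).
+366 (one year; includes Feb 29, 2332) → Dec 23, 2332 (2893 left).
+365 (one year) → Dec 23, 2333 (2528 left).
+365 (one year) → Dec 23, 2334 (2163 left).
+365 (one year) → Dec 23, 2335 (1798 left).
+366 (one year; includes Feb 29, 2336) → Dec 23, 2336 (1432 left).
+365 (one year) → Dec 23, 2337 (1067 left).
+365 (one year) → Dec 23, 2338 (702 left).
+365 (one year) → Dec 23, 2339 (337 left).
Dec has 31 days: +9 → Jan 1, 2340 (328 left).
Jan has 31 days: +31 → Feb 1, 2340 (297 left).
Feb has 29 days: +29 → Mar 1, 2340 (268 left).
Mar has 31 days: +31 → Apr 1, 2340 (237 left).
Apr has 30 days: +30 → May 1, 2340 (207 left).
May has 31 days: +31 → Jun 1, 2340 (176 left).
Jun has 30 days: +30 → Jul 1, 2340 (146 left).
Jul has 31 days: +31 → Aug 1, 2340 (115 left).
Aug has 31 days: +31 → Sep 1, 2340 (84 left).
Sep has 30 days: +30 → Oct 1, 2340 (54 left).
Oct has 31 days: +31 → Nov 1, 2340 (23 left).
+23 → Nov 24, 2340.

November 24, 2340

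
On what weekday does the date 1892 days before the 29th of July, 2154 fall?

Saturday

First find the weekday of Jul 29, 2154. Doomsday rule: the anchor day for the 2100s is Sunday. For year 54: 54÷12 = 4 r 6, and 6÷4 = 1, so 4+6+1 = 11.
Sunday + 11 ≡ Thursday — that's 2154's doomsday.
In July the doomsday date is Jul 11.
Jul 29 is 18 days after Jul 11; 18 mod 7 = 4, so Thursday + 4 = Monday.
1892 mod 7 = 2, so 1892 days before a Monday is Monday − 2 = Saturday.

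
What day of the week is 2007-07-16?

Doomsday rule: the anchor day for the 2000s is Tuesday. For year 07: 7÷12 = 0 r 7, and 7÷4 = 1, so 0+7+1 = 8.
Tuesday + 8 ≡ Wednesday — that's 2007's doomsday.
In July the doomsday date is Jul 11.
Jul 16 is 5 days after Jul 11; 5 mod 7 = 5, so Wednesday + 5 = Monday.

Monday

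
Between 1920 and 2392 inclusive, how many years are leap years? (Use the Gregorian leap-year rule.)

116

Multiples of 4 in [1920,2392]: 119.
Of those, multiples of 100: 4 (not leap unless ÷400).
Multiples of 400: 1.
Leap years = 119 − 4 + 1 = 116.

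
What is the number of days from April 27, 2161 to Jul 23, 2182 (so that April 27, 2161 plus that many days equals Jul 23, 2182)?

7757

Apr 27, 2161 → Apr 27, 2162: 365 days.
Apr 27, 2162 → Apr 27, 2163: 365 days.
Apr 27, 2163 → Apr 27, 2164: 366 days (Feb 29, 2164 is in that span).
Apr 27, 2164 → Apr 27, 2165: 365 days.
Apr 27, 2165 → Apr 27, 2166: 365 days.
Apr 27, 2166 → Apr 27, 2167: 365 days.
Apr 27, 2167 → Apr 27, 2168: 366 days (Feb 29, 2168 is in that span).
Apr 27, 2168 → Apr 27, 2169: 365 days.
Apr 27, 2169 → Apr 27, 2170: 365 days.
Apr 27, 2170 → Apr 27, 2171: 365 days.
Apr 27, 2171 → Apr 27, 2172: 366 days (Feb 29, 2172 is in that span).
Apr 27, 2172 → Apr 27, 2173: 365 days.
Apr 27, 2173 → Apr 27, 2174: 365 days.
Apr 27, 2174 → Apr 27, 2175: 365 days.
Apr 27, 2175 → Apr 27, 2176: 366 days (Feb 29, 2176 is in that span).
Apr 27, 2176 → Apr 27, 2177: 365 days.
Apr 27, 2177 → Apr 27, 2178: 365 days.
Apr 27, 2178 → Apr 27, 2179: 365 days.
Apr 27, 2179 → Apr 27, 2180: 366 days (Feb 29, 2180 is in that span).
Apr 27, 2180 → Apr 27, 2181: 365 days.
Apr 27, 2181 → Apr 27, 2182: 365 days.
Apr 27, 2182 → May 27, 2182: 30 days (April has 30).
May 27, 2182 → Jun 27, 2182: 31 days (May has 31).
Jun 27, 2182 → Jul 23, 2182: 26 days.
Total: 7757 days.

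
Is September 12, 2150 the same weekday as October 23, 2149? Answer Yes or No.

No

From Oct 23, 2149 to Sep 12, 2150 is 324 days.
324 mod 7 = 2, so they are different weekdays.
(Oct 23, 2149 is a Thursday; Sep 12, 2150 is a Saturday.)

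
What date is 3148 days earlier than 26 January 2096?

June 14, 2087

−365 (one year) → Jan 26, 2095 (2783 left).
−365 (one year) → Jan 26, 2094 (2418 left).
−365 (one year) → Jan 26, 2093 (2053 left).
−366 (one year; includes Feb 29, 2092) → Jan 26, 2092 (1687 left).
−365 (one year) → Jan 26, 2091 (1322 left).
−365 (one year) → Jan 26, 2090 (957 left).
−365 (one year) → Jan 26, 2089 (592 left).
−366 (one year; includes Feb 29, 2088) → Jan 26, 2088 (226 left).
−26 → Dec 31, 2087 (end of Dec, 31 days; 200 left).
−31 → Nov 30, 2087 (end of Nov, 30 days; 169 left).
−30 → Oct 31, 2087 (end of Oct, 31 days; 139 left).
−31 → Sep 30, 2087 (end of Sep, 30 days; 108 left).
−30 → Aug 31, 2087 (end of Aug, 31 days; 78 left).
−31 → Jul 31, 2087 (end of Jul, 31 days; 47 left).
−31 → Jun 30, 2087 (end of Jun, 30 days; 16 left).
−16 → Jun 14, 2087.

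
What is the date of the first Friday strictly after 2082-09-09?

September 11, 2082

Sep 9, 2082 is a Wednesday.
From Wednesday to the next Friday is 2 days.
Sep 9, 2082 + 2 = Sep 11, 2082.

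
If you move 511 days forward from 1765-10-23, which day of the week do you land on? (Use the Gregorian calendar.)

Wednesday

First find the weekday of Oct 23, 1765. Doomsday rule: the anchor day for the 1700s is Sunday. For year 65: 65÷12 = 5 r 5, and 5÷4 = 1, so 5+5+1 = 11.
Sunday + 11 ≡ Thursday — that's 1765's doomsday.
In October the doomsday date is Oct 10.
Oct 23 is 13 days after Oct 10; 13 mod 7 = 6, so Thursday + 6 = Wednesday.
511 mod 7 = 0, so 511 days after a Wednesday is Wednesday + 0 = Wednesday.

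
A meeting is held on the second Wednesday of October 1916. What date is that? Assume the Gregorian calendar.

October 11, 1916

October 1, 1916 is a Sunday.
The first Wednesday is therefore October 4 (3 days later).
The second Wednesday is 4 + 1×7 = October 11.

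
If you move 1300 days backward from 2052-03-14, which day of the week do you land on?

Saturday

First find the weekday of Mar 14, 2052. Doomsday rule: the anchor day for the 2000s is Tuesday. For year 52: 52÷12 = 4 r 4, and 4÷4 = 1, so 4+4+1 = 9.
Tuesday + 9 ≡ Thursday — that's 2052's doomsday.
In March the doomsday date is Mar 14.
Mar 14 is the doomsday itself: Thursday.
1300 mod 7 = 5, so 1300 days before a Thursday is Thursday − 5 = Saturday.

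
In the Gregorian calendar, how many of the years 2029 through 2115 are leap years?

Multiples of 4 in [2029,2115]: 21.
Of those, multiples of 100: 1 (not leap unless ÷400).
Multiples of 400: 0.
Leap years = 21 − 1 + 0 = 20.

20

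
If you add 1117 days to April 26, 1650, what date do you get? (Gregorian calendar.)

+365 (one year) → Apr 26, 1651 (752 left).
+366 (one year; includes Feb 29, 1652) → Apr 26, 1652 (386 left).
Apr has 30 days: +5 → May 1, 1652 (381 left).
May has 31 days: +31 → Jun 1, 1652 (350 left).
Jun has 30 days: +30 → Jul 1, 1652 (320 left).
Jul has 31 days: +31 → Aug 1, 1652 (289 left).
Aug has 31 days: +31 → Sep 1, 1652 (258 left).
Sep has 30 days: +30 → Oct 1, 1652 (228 left).
Oct has 31 days: +31 → Nov 1, 1652 (197 left).
Nov has 30 days: +30 → Dec 1, 1652 (167 left).
Dec has 31 days: +31 → Jan 1, 1653 (136 left).
Jan has 31 days: +31 → Feb 1, 1653 (105 left).
Feb has 28 days: +28 → Mar 1, 1653 (77 left).
Mar has 31 days: +31 → Apr 1, 1653 (46 left).
Apr has 30 days: +30 → May 1, 1653 (16 left).
+16 → May 17, 1653.

May 17, 1653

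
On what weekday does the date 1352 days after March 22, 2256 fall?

Sunday

Mar 22, 2256 is a Saturday.
1352 mod 7 = 1, so 1352 days after a Saturday is Saturday + 1 = Sunday.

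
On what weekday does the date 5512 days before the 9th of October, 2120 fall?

Sunday

Oct 9, 2120 is a Wednesday.
5512 mod 7 = 3, so 5512 days before a Wednesday is Wednesday − 3 = Sunday.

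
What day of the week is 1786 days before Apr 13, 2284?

Saturday

Apr 13, 2284 is a Sunday.
1786 mod 7 = 1, so 1786 days before a Sunday is Sunday − 1 = Saturday.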